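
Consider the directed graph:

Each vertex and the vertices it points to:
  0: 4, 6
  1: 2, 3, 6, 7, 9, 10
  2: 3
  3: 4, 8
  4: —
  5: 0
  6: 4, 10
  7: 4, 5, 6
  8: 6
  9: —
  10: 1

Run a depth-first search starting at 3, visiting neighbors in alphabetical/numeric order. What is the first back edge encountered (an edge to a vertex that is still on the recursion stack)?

DFS from 3 (visiting neighbors in alphabetical/numeric order); mark gray on enter, black on exit:
3 gray
  4 gray
  4 black
  8 gray
    6 gray
      6→4: 4 black — skip
      10 gray
        1 gray
          2 gray
            2→3: 3 is gray → back edge
First back edge: 2 → 3.

2->3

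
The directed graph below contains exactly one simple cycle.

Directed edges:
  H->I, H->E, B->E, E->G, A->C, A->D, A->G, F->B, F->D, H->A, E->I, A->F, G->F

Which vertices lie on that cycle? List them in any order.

B, E, F, G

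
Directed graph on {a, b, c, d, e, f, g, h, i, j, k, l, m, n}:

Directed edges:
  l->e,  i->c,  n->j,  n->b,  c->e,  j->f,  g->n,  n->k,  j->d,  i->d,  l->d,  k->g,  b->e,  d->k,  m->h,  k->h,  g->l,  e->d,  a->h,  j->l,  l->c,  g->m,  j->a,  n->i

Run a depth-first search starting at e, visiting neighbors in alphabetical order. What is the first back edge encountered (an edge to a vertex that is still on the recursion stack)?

DFS from e (visiting neighbors in alphabetical order); mark gray on enter, black on exit:
e gray
  d gray
    k gray
      g gray
        l gray
          c gray
            c→e: e is gray → back edge
First back edge: c → e.

c→e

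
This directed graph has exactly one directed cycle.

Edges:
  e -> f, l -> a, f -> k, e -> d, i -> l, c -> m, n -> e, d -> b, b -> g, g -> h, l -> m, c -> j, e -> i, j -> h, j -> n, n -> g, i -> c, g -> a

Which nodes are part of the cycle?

c, e, i, j, n

DFS with gray/black marking from c:
c gray
  m gray
  m black
  j gray
    n gray
      g gray
        h gray
        h black
        a gray
        a black
      g black
      e gray
        i gray
          l gray
            l→m: m black — skip
            l→a: a black — skip
          l black
          i→c: c is gray → back edge
Back edge closes the cycle c → j → n → e → i → c; its vertices are {c, e, i, j, n}.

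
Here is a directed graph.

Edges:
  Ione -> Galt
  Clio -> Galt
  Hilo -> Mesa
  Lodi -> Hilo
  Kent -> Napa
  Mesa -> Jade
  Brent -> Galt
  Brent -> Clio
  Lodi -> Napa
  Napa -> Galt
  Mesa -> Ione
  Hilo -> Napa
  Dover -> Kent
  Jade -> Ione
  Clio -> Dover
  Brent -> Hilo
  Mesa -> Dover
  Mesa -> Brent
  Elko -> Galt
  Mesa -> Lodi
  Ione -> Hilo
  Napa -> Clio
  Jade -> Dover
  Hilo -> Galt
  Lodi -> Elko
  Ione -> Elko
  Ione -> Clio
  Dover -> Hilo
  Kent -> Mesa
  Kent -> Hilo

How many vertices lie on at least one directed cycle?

10

A vertex is on a directed cycle iff it belongs to a strongly connected component of size ≥ 2 (or has a self-loop).
The vertices on cycles are {Clio, Hilo, Ione, Jade, Kent, Lodi, Mesa, Napa, Brent, Dover} — 10 in total.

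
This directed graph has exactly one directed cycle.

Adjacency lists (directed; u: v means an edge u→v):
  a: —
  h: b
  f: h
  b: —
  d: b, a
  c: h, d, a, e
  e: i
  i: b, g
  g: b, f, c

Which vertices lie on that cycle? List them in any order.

DFS with gray/black marking from g:
g gray
  b gray
  b black
  f gray
    h gray
      h→b: b black — skip
    h black
  f black
  c gray
    c→h: h black — skip
    d gray
      d→b: b black — skip
      a gray
      a black
    d black
    c→a: a black — skip
    e gray
      i gray
        i→b: b black — skip
        i→g: g is gray → back edge
Back edge closes the cycle g → c → e → i → g; its vertices are {c, e, g, i}.

c, e, g, i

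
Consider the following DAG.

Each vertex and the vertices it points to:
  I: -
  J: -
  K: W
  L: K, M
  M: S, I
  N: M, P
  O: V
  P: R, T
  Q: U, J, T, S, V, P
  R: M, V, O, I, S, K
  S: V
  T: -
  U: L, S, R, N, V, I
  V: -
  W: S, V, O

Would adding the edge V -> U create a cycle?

Yes

Adding V→U creates a cycle iff U can already reach V.
Path from U: U → V.
So U → … → V → U is a cycle.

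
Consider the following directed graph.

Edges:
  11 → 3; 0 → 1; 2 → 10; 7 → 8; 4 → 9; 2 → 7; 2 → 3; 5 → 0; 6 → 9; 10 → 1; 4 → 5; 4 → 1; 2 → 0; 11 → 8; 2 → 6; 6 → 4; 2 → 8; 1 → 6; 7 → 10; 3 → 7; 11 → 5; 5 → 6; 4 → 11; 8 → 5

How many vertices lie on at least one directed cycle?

A vertex is on a directed cycle iff it belongs to a strongly connected component of size ≥ 2 (or has a self-loop).
The vertices on cycles are {0, 1, 3, 4, 5, 6, 7, 8, 10, 11} — 10 in total.

10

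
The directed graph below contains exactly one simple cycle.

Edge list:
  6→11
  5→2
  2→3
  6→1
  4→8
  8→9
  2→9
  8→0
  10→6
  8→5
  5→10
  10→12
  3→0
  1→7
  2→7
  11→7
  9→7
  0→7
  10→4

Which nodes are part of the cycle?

4, 5, 8, 10

DFS with gray/black marking from 5:
5 gray
  2 gray
    7 gray
    7 black
    9 gray
      9→7: 7 black — skip
    9 black
    3 gray
      0 gray
        0→7: 7 black — skip
      0 black
    3 black
  2 black
  10 gray
    12 gray
    12 black
    4 gray
      8 gray
        8→5: 5 is gray → back edge
Back edge closes the cycle 5 → 10 → 4 → 8 → 5; its vertices are {4, 5, 8, 10}.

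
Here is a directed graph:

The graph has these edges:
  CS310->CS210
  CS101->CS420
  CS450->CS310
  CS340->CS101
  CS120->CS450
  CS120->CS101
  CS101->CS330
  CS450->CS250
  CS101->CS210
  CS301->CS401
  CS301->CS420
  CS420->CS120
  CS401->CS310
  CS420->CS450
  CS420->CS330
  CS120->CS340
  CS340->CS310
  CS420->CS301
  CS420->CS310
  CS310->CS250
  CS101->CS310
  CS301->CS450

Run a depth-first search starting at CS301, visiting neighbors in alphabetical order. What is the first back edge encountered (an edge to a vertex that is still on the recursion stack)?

CS101→CS420

DFS from CS301 (visiting neighbors in alphabetical order); mark gray on enter, black on exit:
CS301 gray
  CS401 gray
    CS310 gray
      CS210 gray
      CS210 black
      CS250 gray
      CS250 black
    CS310 black
  CS401 black
  CS420 gray
    CS120 gray
      CS101 gray
        CS101→CS210: CS210 black — skip
        CS101→CS310: CS310 black — skip
        CS330 gray
        CS330 black
        CS101→CS420: CS420 is gray → back edge
First back edge: CS101 → CS420.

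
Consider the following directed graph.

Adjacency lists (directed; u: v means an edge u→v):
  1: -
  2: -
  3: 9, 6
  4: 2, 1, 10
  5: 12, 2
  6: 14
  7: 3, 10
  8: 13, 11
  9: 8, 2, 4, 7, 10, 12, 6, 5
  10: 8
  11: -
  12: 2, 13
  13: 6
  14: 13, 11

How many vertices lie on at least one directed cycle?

6

A vertex is on a directed cycle iff it belongs to a strongly connected component of size ≥ 2 (or has a self-loop).
The vertices on cycles are {3, 6, 7, 9, 13, 14} — 6 in total.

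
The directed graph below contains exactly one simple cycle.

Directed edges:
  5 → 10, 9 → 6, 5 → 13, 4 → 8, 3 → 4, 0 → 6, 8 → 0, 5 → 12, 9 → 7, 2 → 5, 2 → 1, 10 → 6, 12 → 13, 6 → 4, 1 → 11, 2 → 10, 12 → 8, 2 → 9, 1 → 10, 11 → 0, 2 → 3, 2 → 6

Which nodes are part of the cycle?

DFS with gray/black marking from 4:
4 gray
  8 gray
    0 gray
      6 gray
        6→4: 4 is gray → back edge
Back edge closes the cycle 4 → 8 → 0 → 6 → 4; its vertices are {0, 4, 6, 8}.

0, 4, 6, 8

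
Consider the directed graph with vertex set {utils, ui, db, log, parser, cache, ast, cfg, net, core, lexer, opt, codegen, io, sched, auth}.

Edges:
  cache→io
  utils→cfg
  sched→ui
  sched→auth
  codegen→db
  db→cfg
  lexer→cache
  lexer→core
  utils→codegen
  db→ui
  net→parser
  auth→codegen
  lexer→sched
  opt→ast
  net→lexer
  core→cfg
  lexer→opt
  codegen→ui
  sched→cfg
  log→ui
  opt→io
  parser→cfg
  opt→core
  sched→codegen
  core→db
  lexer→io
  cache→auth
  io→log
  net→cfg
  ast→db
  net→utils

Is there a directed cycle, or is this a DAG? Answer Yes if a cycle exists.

No

DFS with white/gray/black marking, starting from log:
log gray
  ui gray
  ui black
log black
utils gray
  codegen gray
    codegen→ui: ui black — skip
    db gray
      db→ui: ui black — skip
      cfg gray
      cfg black
    db black
  codegen black
  utils→cfg: cfg black — skip
utils black
parser gray
  parser→cfg: cfg black — skip
parser black
cache gray
  auth gray
    auth→codegen: codegen black — skip
  auth black
  io gray
    io→log: log black — skip
  io black
cache black
ast gray
  ast→db: db black — skip
ast black
net gray
  net→cfg: cfg black — skip
  lexer gray
    core gray
      core→db: db black — skip
      core→cfg: cfg black — skip
    core black
    opt gray
      opt→io: io black — skip
      opt→ast: ast black — skip
      opt→core: core black — skip
    opt black
    sched gray
      sched→codegen: codegen black — skip
      sched→ui: ui black — skip
      sched→cfg: cfg black — skip
      sched→auth: auth black — skip
    sched black
    lexer→io: io black — skip
    lexer→cache: cache black — skip
  lexer black
  net→utils: utils black — skip
  net→parser: parser black — skip
net black
Every edge goes to a white or black vertex — no back edge, so the graph is acyclic.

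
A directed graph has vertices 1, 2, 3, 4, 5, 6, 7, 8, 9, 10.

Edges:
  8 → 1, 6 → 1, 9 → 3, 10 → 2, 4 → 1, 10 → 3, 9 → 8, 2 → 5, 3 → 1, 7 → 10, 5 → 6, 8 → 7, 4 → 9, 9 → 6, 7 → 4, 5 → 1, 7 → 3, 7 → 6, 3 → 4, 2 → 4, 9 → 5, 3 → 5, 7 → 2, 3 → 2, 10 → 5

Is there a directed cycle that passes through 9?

9 is on a cycle iff 9 can reach itself via ≥1 edge.
9 → 3 → 4 → 9 — yes.

Yes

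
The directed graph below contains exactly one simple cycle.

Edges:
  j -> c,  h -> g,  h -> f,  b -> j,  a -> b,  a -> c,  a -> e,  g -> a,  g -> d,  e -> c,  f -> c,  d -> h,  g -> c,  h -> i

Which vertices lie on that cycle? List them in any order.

d, g, h

DFS with gray/black marking from h:
h gray
  i gray
  i black
  f gray
    c gray
    c black
  f black
  g gray
    g→c: c black — skip
    a gray
      a→c: c black — skip
      b gray
        j gray
          j→c: c black — skip
        j black
      b black
      e gray
        e→c: c black — skip
      e black
    a black
    d gray
      d→h: h is gray → back edge
Back edge closes the cycle h → g → d → h; its vertices are {d, g, h}.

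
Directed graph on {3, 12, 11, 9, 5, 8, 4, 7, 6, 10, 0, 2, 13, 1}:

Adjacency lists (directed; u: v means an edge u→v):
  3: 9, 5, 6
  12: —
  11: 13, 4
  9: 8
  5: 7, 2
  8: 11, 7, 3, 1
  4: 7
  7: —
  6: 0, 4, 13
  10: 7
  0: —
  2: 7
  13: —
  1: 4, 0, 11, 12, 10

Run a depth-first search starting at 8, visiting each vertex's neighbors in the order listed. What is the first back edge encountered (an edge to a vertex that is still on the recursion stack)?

9→8

DFS from 8 (visiting each vertex's neighbors in the order listed); mark gray on enter, black on exit:
8 gray
  11 gray
    13 gray
    13 black
    4 gray
      7 gray
      7 black
    4 black
  11 black
  8→7: 7 black — skip
  3 gray
    9 gray
      9→8: 8 is gray → back edge
First back edge: 9 → 8.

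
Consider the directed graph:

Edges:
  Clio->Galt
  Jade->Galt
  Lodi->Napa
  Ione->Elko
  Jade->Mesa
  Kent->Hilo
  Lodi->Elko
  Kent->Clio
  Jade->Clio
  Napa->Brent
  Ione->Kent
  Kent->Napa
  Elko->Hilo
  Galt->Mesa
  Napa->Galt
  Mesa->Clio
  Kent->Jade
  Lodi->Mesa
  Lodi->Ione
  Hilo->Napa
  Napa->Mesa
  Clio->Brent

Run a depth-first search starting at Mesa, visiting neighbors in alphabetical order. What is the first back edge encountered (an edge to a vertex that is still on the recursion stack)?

Galt->Mesa

DFS from Mesa (visiting neighbors in alphabetical order); mark gray on enter, black on exit:
Mesa gray
  Clio gray
    Brent gray
    Brent black
    Galt gray
      Galt→Mesa: Mesa is gray → back edge
First back edge: Galt → Mesa.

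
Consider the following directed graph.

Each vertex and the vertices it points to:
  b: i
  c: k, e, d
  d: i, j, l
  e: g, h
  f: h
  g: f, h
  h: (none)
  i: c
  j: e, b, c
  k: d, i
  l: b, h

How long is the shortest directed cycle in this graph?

3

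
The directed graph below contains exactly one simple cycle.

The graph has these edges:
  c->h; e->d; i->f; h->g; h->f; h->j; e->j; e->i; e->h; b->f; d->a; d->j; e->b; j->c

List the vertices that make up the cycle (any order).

DFS with gray/black marking from h:
h gray
  f gray
  f black
  j gray
    c gray
      c→h: h is gray → back edge
Back edge closes the cycle h → j → c → h; its vertices are {c, h, j}.

c, h, j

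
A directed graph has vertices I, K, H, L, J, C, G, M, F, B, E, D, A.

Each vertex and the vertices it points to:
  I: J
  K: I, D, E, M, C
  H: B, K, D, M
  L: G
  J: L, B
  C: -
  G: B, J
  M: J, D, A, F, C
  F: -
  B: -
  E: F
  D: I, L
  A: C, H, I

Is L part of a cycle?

Yes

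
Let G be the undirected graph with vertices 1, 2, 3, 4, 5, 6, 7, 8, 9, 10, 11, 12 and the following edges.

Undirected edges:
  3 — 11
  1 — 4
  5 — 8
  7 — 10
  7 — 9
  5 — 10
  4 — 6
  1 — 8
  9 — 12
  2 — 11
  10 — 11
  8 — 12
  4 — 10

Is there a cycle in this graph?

DFS, tracking each vertex's parent; an edge to a visited non-parent vertex closes a cycle.
Start from 4:
visit 4 (parent –)
  visit 6 (parent 4)
    6–4: parent, skip
  visit 10 (parent 4)
    visit 7 (parent 10)
      7–10: parent, skip
      visit 9 (parent 7)
        9–7: parent, skip
        visit 12 (parent 9)
          visit 8 (parent 12)
            visit 5 (parent 8)
              5–8: parent, skip
              5–10: 10 visited and ≠ parent → cycle
Cycle: 10 – 7 – 9 – 12 – 8 – 5 – 10.

Yes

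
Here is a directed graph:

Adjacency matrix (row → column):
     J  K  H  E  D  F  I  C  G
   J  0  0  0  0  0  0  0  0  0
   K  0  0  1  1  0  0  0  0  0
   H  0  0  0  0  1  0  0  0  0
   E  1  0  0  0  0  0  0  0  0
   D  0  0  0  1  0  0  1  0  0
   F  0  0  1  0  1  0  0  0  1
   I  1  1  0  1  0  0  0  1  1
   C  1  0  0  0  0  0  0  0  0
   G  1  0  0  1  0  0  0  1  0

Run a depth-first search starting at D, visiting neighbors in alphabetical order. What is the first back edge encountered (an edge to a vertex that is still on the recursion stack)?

H->D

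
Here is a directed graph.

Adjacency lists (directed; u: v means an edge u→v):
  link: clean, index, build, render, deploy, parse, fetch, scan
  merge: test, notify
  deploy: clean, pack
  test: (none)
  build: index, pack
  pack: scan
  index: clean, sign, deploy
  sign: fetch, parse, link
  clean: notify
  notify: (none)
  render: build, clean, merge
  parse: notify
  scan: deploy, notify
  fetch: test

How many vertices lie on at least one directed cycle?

A vertex is on a directed cycle iff it belongs to a strongly connected component of size ≥ 2 (or has a self-loop).
The vertices on cycles are {link, pack, scan, sign, build, index, deploy, render} — 8 in total.

8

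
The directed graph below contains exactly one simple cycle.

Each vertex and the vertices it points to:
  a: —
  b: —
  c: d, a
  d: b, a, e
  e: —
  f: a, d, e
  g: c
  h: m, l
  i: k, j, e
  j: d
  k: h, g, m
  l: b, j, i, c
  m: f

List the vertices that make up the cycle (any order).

h, i, k, l

DFS with gray/black marking from k:
k gray
  h gray
    m gray
      f gray
        a gray
        a black
        d gray
          b gray
          b black
          d→a: a black — skip
          e gray
          e black
        d black
        f→e: e black — skip
      f black
    m black
    l gray
      l→b: b black — skip
      j gray
        j→d: d black — skip
      j black
      i gray
        i→k: k is gray → back edge
Back edge closes the cycle k → h → l → i → k; its vertices are {h, i, k, l}.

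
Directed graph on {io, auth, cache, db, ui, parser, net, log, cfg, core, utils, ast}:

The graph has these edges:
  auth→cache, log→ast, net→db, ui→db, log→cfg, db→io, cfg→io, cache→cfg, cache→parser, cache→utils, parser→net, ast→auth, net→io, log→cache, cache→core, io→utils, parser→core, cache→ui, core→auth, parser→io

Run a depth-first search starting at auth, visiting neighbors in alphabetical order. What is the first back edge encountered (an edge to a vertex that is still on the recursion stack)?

core→auth

DFS from auth (visiting neighbors in alphabetical order); mark gray on enter, black on exit:
auth gray
  cache gray
    cfg gray
      io gray
        utils gray
        utils black
      io black
    cfg black
    core gray
      core→auth: auth is gray → back edge
First back edge: core → auth.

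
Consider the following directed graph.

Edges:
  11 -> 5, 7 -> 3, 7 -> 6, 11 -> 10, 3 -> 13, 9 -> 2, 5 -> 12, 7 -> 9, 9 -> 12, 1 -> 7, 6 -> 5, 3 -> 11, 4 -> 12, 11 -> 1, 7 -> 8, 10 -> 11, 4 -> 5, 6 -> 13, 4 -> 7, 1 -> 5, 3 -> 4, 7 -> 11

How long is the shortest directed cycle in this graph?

2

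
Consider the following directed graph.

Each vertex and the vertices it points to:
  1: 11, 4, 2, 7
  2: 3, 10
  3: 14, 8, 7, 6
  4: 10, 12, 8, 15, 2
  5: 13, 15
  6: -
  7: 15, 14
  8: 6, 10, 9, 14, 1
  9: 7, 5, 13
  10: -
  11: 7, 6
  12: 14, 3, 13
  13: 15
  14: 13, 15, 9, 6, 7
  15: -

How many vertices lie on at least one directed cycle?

9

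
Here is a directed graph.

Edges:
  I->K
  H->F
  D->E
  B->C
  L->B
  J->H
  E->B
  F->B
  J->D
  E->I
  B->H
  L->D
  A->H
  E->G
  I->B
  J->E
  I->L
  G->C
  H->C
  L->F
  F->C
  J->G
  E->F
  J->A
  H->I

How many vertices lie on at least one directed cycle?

A vertex is on a directed cycle iff it belongs to a strongly connected component of size ≥ 2 (or has a self-loop).
The vertices on cycles are {B, D, E, F, H, I, L} — 7 in total.

7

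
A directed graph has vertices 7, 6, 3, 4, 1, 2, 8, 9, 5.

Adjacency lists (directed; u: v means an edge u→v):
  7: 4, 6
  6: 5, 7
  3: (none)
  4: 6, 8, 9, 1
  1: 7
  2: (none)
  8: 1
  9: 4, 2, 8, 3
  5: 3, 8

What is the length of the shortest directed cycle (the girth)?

For each vertex v, BFS finds the shortest path from v back to v.
The shortest such closed walk is 9 → 4 → 9, length 2.

2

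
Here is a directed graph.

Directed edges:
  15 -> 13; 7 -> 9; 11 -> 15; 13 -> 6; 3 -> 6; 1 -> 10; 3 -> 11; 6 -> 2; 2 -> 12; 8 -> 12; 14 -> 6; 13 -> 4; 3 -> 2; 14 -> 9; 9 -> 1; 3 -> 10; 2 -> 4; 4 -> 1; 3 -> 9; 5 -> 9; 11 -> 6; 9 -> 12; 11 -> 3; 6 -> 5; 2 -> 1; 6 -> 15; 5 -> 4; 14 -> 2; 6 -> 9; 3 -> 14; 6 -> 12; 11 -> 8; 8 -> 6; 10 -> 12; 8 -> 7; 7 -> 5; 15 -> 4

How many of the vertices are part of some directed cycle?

A vertex is on a directed cycle iff it belongs to a strongly connected component of size ≥ 2 (or has a self-loop).
The vertices on cycles are {3, 6, 11, 13, 15} — 5 in total.

5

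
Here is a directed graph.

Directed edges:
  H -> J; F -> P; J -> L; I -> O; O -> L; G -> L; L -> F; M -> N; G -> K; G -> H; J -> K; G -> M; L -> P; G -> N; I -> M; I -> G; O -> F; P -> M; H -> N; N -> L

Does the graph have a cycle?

DFS with white/gray/black marking, starting from I:
I gray
  O gray
    L gray
      F gray
        P gray
          M gray
            N gray
              N→L: L is gray → back edge
Back edge found, so a cycle exists: L → F → P → M → N → L.

Yes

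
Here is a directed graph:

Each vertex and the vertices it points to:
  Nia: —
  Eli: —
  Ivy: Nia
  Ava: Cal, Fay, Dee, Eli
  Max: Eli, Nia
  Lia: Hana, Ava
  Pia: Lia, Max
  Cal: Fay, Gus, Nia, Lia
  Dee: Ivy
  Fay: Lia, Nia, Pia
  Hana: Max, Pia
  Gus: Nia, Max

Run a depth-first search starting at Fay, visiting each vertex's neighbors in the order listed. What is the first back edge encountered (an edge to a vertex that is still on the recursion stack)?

Pia->Lia

DFS from Fay (visiting each vertex's neighbors in the order listed); mark gray on enter, black on exit:
Fay gray
  Lia gray
    Hana gray
      Max gray
        Eli gray
        Eli black
        Nia gray
        Nia black
      Max black
      Pia gray
        Pia→Lia: Lia is gray → back edge
First back edge: Pia → Lia.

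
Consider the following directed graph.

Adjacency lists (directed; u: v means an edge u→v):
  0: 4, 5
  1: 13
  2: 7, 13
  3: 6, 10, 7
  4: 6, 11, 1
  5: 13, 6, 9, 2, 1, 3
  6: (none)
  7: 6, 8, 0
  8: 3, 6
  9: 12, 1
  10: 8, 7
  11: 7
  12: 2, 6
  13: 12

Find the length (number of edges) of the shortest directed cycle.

3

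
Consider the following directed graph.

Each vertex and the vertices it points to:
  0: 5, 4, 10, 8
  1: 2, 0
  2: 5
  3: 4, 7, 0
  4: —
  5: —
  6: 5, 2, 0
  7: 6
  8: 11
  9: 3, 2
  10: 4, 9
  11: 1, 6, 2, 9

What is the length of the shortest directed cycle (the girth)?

4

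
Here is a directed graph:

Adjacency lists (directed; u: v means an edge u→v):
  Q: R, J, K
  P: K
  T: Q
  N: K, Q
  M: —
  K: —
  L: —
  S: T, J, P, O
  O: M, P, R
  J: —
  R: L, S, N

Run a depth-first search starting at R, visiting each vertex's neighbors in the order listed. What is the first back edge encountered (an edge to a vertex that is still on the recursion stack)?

DFS from R (visiting each vertex's neighbors in the order listed); mark gray on enter, black on exit:
R gray
  L gray
  L black
  S gray
    T gray
      Q gray
        Q→R: R is gray → back edge
First back edge: Q → R.

Q→R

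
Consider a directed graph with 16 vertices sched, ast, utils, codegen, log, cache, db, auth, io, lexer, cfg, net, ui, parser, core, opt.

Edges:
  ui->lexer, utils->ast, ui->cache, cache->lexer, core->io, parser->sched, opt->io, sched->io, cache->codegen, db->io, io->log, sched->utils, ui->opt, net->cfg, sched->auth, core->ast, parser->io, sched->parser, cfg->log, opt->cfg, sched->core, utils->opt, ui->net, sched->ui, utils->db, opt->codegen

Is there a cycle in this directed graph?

DFS with white/gray/black marking, starting from opt:
opt gray
  codegen gray
  codegen black
  io gray
    log gray
    log black
  io black
  cfg gray
    cfg→log: log black — skip
  cfg black
opt black
sched gray
  core gray
    core→io: io black — skip
    ast gray
    ast black
  core black
  sched→io: io black — skip
  ui gray
    net gray
      net→cfg: cfg black — skip
    net black
    cache gray
      lexer gray
      lexer black
      cache→codegen: codegen black — skip
    cache black
    ui→lexer: lexer black — skip
    ui→opt: opt black — skip
  ui black
  auth gray
  auth black
  utils gray
    db gray
      db→io: io black — skip
    db black
    utils→opt: opt black — skip
    utils→ast: ast black — skip
  utils black
  parser gray
    parser→sched: sched is gray → back edge
Back edge found, so a cycle exists: sched → parser → sched.

Yes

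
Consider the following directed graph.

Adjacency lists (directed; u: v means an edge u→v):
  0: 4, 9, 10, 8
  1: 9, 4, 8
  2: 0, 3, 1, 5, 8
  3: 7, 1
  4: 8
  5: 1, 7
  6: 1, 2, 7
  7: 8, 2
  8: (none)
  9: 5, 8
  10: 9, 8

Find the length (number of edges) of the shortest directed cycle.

3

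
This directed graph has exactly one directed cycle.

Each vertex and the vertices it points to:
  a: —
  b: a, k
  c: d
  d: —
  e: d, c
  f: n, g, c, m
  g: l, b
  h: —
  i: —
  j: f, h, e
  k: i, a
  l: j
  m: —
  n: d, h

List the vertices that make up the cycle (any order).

DFS with gray/black marking from f:
f gray
  n gray
    d gray
    d black
    h gray
    h black
  n black
  g gray
    l gray
      j gray
        j→f: f is gray → back edge
Back edge closes the cycle f → g → l → j → f; its vertices are {f, g, j, l}.

f, g, j, l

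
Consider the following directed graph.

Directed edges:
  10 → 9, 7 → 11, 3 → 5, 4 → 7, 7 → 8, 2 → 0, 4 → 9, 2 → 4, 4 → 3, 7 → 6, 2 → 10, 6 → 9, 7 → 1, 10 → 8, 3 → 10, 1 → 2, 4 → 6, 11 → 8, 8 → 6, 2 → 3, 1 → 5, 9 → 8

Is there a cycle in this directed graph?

DFS with white/gray/black marking, starting from 5:
5 gray
5 black
0 gray
0 black
1 gray
  2 gray
    4 gray
      6 gray
        9 gray
          8 gray
            8→6: 6 is gray → back edge
Back edge found, so a cycle exists: 6 → 9 → 8 → 6.

Yes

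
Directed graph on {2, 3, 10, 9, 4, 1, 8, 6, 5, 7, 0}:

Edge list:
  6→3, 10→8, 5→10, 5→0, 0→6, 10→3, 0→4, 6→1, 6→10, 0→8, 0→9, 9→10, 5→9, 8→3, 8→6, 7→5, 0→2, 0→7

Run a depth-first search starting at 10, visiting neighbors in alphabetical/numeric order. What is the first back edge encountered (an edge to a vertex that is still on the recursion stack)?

6->10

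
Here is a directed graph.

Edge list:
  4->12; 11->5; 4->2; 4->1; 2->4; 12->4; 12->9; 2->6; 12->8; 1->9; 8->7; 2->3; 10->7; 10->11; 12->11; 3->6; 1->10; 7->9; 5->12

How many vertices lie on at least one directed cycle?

7

A vertex is on a directed cycle iff it belongs to a strongly connected component of size ≥ 2 (or has a self-loop).
The vertices on cycles are {1, 2, 4, 5, 10, 11, 12} — 7 in total.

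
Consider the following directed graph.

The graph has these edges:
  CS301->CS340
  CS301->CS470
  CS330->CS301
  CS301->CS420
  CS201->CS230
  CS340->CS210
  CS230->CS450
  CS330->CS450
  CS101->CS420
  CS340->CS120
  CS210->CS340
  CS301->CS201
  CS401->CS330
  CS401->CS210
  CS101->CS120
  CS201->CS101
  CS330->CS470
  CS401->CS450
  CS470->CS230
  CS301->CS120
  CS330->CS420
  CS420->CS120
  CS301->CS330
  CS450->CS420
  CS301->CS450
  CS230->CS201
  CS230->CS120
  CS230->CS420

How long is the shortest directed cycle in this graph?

For each vertex v, BFS finds the shortest path from v back to v.
The shortest such closed walk is CS330 → CS301 → CS330, length 2.

2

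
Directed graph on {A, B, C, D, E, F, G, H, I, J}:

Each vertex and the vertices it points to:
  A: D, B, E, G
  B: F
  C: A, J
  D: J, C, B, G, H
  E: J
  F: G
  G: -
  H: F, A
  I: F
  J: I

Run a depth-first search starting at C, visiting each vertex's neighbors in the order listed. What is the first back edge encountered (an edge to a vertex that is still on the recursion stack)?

DFS from C (visiting each vertex's neighbors in the order listed); mark gray on enter, black on exit:
C gray
  A gray
    D gray
      J gray
        I gray
          F gray
            G gray
            G black
          F black
        I black
      J black
      D→C: C is gray → back edge
First back edge: D → C.

D->C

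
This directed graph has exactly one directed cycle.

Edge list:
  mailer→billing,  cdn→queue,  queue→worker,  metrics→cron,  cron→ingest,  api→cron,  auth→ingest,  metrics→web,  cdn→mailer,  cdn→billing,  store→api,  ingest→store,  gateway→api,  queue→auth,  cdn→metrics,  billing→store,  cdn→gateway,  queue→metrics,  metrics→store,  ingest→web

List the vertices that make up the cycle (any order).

DFS with gray/black marking from api:
api gray
  cron gray
    ingest gray
      web gray
      web black
      store gray
        store→api: api is gray → back edge
Back edge closes the cycle api → cron → ingest → store → api; its vertices are {api, cron, store, ingest}.

api, cron, store, ingest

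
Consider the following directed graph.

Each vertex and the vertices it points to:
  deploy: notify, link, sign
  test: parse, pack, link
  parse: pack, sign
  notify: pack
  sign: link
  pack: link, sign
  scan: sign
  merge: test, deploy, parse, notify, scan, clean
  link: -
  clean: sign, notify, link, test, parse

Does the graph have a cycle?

DFS with white/gray/black marking, starting from scan:
scan gray
  sign gray
    link gray
    link black
  sign black
scan black
deploy gray
  notify gray
    pack gray
      pack→link: link black — skip
      pack→sign: sign black — skip
    pack black
  notify black
  deploy→link: link black — skip
  deploy→sign: sign black — skip
deploy black
test gray
  parse gray
    parse→pack: pack black — skip
    parse→sign: sign black — skip
  parse black
  test→pack: pack black — skip
  test→link: link black — skip
test black
merge gray
  merge→test: test black — skip
  merge→deploy: deploy black — skip
  merge→parse: parse black — skip
  merge→notify: notify black — skip
  merge→scan: scan black — skip
  clean gray
    clean→sign: sign black — skip
    clean→notify: notify black — skip
    clean→link: link black — skip
    clean→test: test black — skip
    clean→parse: parse black — skip
  clean black
merge black
Every edge goes to a white or black vertex — no back edge, so the graph is acyclic.

No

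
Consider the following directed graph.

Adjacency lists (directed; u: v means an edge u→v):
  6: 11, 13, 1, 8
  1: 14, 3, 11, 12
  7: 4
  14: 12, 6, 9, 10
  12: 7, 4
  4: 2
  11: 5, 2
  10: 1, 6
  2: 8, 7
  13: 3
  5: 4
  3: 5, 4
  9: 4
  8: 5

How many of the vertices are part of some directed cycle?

A vertex is on a directed cycle iff it belongs to a strongly connected component of size ≥ 2 (or has a self-loop).
The vertices on cycles are {1, 2, 4, 5, 6, 7, 8, 10, 14} — 9 in total.

9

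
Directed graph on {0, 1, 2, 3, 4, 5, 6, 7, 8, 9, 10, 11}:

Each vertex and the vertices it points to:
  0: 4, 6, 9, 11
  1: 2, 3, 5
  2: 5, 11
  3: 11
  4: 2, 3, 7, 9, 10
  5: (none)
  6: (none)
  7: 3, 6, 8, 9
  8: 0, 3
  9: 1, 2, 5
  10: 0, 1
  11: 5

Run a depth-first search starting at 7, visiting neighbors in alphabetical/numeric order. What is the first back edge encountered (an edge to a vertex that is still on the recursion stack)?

DFS from 7 (visiting neighbors in alphabetical/numeric order); mark gray on enter, black on exit:
7 gray
  3 gray
    11 gray
      5 gray
      5 black
    11 black
  3 black
  6 gray
  6 black
  8 gray
    0 gray
      4 gray
        2 gray
          2→5: 5 black — skip
          2→11: 11 black — skip
        2 black
        4→3: 3 black — skip
        4→7: 7 is gray → back edge
First back edge: 4 → 7.

4→7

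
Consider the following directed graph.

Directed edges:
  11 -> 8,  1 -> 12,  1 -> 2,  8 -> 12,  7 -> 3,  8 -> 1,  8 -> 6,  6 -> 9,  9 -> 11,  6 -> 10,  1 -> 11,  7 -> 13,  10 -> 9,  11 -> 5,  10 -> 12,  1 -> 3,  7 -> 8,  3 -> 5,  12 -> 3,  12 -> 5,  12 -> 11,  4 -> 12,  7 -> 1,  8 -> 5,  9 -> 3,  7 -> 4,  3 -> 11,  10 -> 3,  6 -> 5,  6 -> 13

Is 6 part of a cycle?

6 is on a cycle iff 6 can reach itself via ≥1 edge.
6 → 9 → 11 → 8 → 6 — yes.

Yes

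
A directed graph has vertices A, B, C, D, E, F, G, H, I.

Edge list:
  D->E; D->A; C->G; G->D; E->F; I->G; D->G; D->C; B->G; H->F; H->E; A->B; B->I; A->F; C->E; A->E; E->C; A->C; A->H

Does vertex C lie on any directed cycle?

Yes

C is on a cycle iff C can reach itself via ≥1 edge.
C → E → C — yes.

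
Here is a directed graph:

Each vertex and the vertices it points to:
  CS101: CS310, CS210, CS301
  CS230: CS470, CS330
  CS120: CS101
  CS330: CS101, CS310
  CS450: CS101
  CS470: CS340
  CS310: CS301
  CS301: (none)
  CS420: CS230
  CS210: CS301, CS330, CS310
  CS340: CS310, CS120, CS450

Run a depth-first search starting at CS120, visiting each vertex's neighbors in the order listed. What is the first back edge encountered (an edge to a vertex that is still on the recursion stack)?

DFS from CS120 (visiting each vertex's neighbors in the order listed); mark gray on enter, black on exit:
CS120 gray
  CS101 gray
    CS310 gray
      CS301 gray
      CS301 black
    CS310 black
    CS210 gray
      CS210→CS301: CS301 black — skip
      CS330 gray
        CS330→CS101: CS101 is gray → back edge
First back edge: CS330 → CS101.

CS330->CS101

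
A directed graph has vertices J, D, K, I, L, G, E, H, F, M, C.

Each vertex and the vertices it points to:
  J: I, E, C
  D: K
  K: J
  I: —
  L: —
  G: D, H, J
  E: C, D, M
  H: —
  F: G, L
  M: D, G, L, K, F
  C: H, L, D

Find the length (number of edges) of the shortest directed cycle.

4

For each vertex v, BFS finds the shortest path from v back to v.
The shortest such closed walk is J → C → D → K → J, length 4.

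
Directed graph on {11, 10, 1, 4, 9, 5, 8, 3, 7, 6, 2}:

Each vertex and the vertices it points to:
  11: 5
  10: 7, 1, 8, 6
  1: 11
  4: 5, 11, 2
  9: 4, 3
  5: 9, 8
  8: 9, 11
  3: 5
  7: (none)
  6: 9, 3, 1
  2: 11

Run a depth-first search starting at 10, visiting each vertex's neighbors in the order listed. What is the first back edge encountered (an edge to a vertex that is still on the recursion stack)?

DFS from 10 (visiting each vertex's neighbors in the order listed); mark gray on enter, black on exit:
10 gray
  7 gray
  7 black
  1 gray
    11 gray
      5 gray
        9 gray
          4 gray
            4→5: 5 is gray → back edge
First back edge: 4 → 5.

4->5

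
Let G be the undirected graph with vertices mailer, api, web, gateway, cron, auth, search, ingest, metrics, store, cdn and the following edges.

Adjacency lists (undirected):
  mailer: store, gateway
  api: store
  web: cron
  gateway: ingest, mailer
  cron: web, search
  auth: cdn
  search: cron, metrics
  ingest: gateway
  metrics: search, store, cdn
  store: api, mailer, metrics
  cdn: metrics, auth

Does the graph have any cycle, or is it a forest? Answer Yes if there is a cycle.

DFS, tracking each vertex's parent; an edge to a visited non-parent vertex closes a cycle.
Start from ingest:
visit ingest (parent –)
  visit gateway (parent ingest)
    gateway–ingest: parent, skip
    visit mailer (parent gateway)
      visit store (parent mailer)
        visit api (parent store)
          api–store: parent, skip
        store–mailer: parent, skip
        visit metrics (parent store)
          visit search (parent metrics)
            visit cron (parent search)
              visit web (parent cron)
                web–cron: parent, skip
              cron–search: parent, skip
            search–metrics: parent, skip
          metrics–store: parent, skip
          visit cdn (parent metrics)
            cdn–metrics: parent, skip
            visit auth (parent cdn)
              auth–cdn: parent, skip
      mailer–gateway: parent, skip
No non-parent visited neighbor found — the graph is a forest.

No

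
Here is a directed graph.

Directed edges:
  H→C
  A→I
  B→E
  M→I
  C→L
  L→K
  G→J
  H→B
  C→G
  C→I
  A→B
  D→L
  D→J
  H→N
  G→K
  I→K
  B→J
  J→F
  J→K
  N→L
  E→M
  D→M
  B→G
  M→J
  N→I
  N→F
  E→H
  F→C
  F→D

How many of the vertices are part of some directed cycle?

A vertex is on a directed cycle iff it belongs to a strongly connected component of size ≥ 2 (or has a self-loop).
The vertices on cycles are {B, C, D, E, F, G, H, J, M} — 9 in total.

9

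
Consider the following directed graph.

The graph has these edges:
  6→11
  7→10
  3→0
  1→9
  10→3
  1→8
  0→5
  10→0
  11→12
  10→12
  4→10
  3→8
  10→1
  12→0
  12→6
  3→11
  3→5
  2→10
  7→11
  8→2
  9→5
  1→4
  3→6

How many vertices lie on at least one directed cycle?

9

A vertex is on a directed cycle iff it belongs to a strongly connected component of size ≥ 2 (or has a self-loop).
The vertices on cycles are {1, 2, 3, 4, 6, 8, 10, 11, 12} — 9 in total.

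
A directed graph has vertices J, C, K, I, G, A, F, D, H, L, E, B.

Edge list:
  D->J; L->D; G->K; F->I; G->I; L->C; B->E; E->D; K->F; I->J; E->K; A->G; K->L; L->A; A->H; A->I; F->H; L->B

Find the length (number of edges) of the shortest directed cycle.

4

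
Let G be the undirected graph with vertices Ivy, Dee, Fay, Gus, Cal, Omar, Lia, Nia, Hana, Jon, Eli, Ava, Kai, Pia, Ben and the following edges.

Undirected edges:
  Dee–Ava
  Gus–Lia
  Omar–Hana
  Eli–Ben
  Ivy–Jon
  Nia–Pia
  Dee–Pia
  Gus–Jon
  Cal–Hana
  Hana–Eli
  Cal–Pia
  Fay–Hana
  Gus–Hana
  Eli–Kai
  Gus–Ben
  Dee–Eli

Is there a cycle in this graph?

DFS, tracking each vertex's parent; an edge to a visited non-parent vertex closes a cycle.
Start from Ava:
visit Ava (parent –)
  visit Dee (parent Ava)
    visit Eli (parent Dee)
      visit Hana (parent Eli)
        visit Cal (parent Hana)
          visit Pia (parent Cal)
            visit Nia (parent Pia)
              Nia–Pia: parent, skip
            Pia–Dee: Dee visited and ≠ parent → cycle
Cycle: Dee – Eli – Hana – Cal – Pia – Dee.

Yes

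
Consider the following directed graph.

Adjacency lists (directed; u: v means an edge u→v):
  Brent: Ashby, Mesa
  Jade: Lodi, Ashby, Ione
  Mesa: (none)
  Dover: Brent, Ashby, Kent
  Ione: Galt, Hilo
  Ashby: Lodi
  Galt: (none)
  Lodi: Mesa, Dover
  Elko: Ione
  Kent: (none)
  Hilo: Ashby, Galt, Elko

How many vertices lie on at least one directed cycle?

A vertex is on a directed cycle iff it belongs to a strongly connected component of size ≥ 2 (or has a self-loop).
The vertices on cycles are {Elko, Hilo, Ione, Lodi, Ashby, Brent, Dover} — 7 in total.

7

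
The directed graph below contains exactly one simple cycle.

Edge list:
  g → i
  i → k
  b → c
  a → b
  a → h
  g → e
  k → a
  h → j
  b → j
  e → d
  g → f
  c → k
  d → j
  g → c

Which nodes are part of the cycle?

a, b, c, k

DFS with gray/black marking from c:
c gray
  k gray
    a gray
      h gray
        j gray
        j black
      h black
      b gray
        b→c: c is gray → back edge
Back edge closes the cycle c → k → a → b → c; its vertices are {a, b, c, k}.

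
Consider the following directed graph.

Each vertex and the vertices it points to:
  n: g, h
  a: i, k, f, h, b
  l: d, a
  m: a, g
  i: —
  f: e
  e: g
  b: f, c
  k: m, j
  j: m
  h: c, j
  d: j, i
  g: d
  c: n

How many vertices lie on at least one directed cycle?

A vertex is on a directed cycle iff it belongs to a strongly connected component of size ≥ 2 (or has a self-loop).
The vertices on cycles are {a, b, c, d, e, f, g, h, j, k, m, n} — 12 in total.

12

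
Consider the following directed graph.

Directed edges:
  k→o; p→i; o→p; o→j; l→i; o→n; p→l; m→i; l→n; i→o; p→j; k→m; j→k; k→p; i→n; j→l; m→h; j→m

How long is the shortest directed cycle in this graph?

For each vertex v, BFS finds the shortest path from v back to v.
The shortest such closed walk is j → k → p → j, length 3.

3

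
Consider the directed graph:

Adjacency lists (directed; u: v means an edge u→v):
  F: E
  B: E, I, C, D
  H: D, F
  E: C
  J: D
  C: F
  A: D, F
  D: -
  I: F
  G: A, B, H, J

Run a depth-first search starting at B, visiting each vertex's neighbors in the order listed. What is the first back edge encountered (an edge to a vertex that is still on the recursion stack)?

DFS from B (visiting each vertex's neighbors in the order listed); mark gray on enter, black on exit:
B gray
  E gray
    C gray
      F gray
        F→E: E is gray → back edge
First back edge: F → E.

F->E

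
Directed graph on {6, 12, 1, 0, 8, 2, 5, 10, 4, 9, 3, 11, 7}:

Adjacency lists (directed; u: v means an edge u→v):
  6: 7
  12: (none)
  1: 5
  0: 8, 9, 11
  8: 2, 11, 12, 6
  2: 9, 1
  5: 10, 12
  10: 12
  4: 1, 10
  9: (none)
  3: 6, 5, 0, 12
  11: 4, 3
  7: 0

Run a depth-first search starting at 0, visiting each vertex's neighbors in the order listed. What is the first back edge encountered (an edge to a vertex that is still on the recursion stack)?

DFS from 0 (visiting each vertex's neighbors in the order listed); mark gray on enter, black on exit:
0 gray
  8 gray
    2 gray
      9 gray
      9 black
      1 gray
        5 gray
          10 gray
            12 gray
            12 black
          10 black
          5→12: 12 black — skip
        5 black
      1 black
    2 black
    11 gray
      4 gray
        4→1: 1 black — skip
        4→10: 10 black — skip
      4 black
      3 gray
        6 gray
          7 gray
            7→0: 0 is gray → back edge
First back edge: 7 → 0.

7→0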